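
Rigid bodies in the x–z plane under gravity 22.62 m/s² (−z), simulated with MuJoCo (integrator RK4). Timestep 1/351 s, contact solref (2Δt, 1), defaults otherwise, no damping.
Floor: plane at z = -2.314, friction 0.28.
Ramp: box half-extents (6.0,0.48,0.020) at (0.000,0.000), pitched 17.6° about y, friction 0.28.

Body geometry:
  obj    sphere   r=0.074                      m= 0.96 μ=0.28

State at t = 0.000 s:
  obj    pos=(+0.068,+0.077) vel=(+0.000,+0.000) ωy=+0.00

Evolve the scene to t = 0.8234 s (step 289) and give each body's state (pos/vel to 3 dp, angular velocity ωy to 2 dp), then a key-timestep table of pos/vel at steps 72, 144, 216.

State at t = 0.8234 s:
  obj    pos=(+1.647,-0.424) vel=(+3.834,-1.216) ωy=+54.35

Key-timestep trajectory:
   step    t(s)  obj.x    obj.z    obj.vx   obj.vz 
     72  0.2051   +0.166  +0.046  +0.955  -0.303
    144  0.4103   +0.460  -0.047  +1.911  -0.606
    216  0.6154   +0.950  -0.203  +2.866  -0.909


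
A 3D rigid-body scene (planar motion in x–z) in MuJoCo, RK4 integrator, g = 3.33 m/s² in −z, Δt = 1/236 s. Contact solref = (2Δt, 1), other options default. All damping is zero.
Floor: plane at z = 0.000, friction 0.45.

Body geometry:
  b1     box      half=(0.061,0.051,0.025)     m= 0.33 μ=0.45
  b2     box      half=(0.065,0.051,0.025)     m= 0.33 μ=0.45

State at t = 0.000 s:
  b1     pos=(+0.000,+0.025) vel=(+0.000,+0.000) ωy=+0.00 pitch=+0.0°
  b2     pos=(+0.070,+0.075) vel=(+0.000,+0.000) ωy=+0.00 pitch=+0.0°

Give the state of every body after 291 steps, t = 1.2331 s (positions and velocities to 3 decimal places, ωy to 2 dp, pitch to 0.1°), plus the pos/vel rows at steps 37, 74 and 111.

State at t = 1.2331 s:
  b1     pos=(+0.000,+0.025) vel=(+0.000,+0.000) ωy=+0.00 pitch=+0.0°
  b2     pos=(+0.085,+0.062) vel=(+0.000,+0.000) ωy=+0.00 pitch=+41.9°

Key-timestep trajectory:
   step    t(s)  b1.x    b1.z    b1.vx   b1.vz   b2.x    b2.z    b2.vx   b2.vz 
     37  0.1568   +0.000  +0.025  +0.000  +0.000   +0.074  +0.073  +0.054  -0.030
     74  0.3136   +0.000  +0.025  +0.000  +0.000   +0.086  +0.062  +0.063  +0.080
    111  0.4703   +0.000  +0.025  +0.000  +0.000   +0.087  +0.064  -0.060  -0.026


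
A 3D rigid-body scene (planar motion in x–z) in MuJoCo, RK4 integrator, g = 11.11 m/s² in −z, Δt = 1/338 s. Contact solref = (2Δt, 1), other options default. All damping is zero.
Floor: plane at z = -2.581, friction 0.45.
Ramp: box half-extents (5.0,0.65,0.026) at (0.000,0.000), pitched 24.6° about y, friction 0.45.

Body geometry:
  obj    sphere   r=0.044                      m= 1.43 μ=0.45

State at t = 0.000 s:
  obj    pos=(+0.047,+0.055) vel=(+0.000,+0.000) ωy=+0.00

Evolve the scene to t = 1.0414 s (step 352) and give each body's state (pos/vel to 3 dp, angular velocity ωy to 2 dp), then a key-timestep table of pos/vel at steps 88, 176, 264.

State at t = 1.0414 s:
  obj    pos=(+1.676,-0.690) vel=(+3.128,-1.432) ωy=+78.18

Key-timestep trajectory:
   step    t(s)  obj.x    obj.z    obj.vx   obj.vz 
     88  0.2604   +0.149  +0.009  +0.782  -0.358
    176  0.5207   +0.454  -0.131  +1.564  -0.716
    264  0.7811   +0.963  -0.364  +2.346  -1.074


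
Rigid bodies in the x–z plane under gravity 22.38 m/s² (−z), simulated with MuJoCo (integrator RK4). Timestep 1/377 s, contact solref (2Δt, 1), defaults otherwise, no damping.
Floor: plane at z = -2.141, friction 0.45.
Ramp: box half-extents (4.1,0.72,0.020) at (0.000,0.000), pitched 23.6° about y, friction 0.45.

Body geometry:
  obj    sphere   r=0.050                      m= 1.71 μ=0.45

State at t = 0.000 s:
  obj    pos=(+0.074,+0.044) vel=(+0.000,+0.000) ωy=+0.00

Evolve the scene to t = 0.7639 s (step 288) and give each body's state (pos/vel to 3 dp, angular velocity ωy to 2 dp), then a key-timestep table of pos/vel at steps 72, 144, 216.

State at t = 0.7639 s:
  obj    pos=(+1.785,-0.704) vel=(+4.480,-1.957) ωy=+97.77

Key-timestep trajectory:
   step    t(s)  obj.x    obj.z    obj.vx   obj.vz 
     72  0.1910   +0.181  -0.003  +1.120  -0.489
    144  0.3820   +0.502  -0.143  +2.240  -0.979
    216  0.5729   +1.037  -0.377  +3.360  -1.468


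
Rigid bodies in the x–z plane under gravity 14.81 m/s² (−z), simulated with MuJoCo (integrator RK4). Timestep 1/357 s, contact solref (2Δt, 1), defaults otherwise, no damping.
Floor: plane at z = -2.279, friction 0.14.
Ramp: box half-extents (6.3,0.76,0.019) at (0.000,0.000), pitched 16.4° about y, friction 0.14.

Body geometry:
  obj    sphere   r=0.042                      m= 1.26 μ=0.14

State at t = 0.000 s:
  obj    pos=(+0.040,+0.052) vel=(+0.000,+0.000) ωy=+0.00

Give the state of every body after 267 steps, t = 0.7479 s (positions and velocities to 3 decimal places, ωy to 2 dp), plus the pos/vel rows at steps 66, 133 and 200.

State at t = 0.7479 s:
  obj    pos=(+0.841,-0.184) vel=(+2.143,-0.631) ωy=+53.18

Key-timestep trajectory:
   step    t(s)  obj.x    obj.z    obj.vx   obj.vz 
     66  0.1849   +0.089  +0.037  +0.530  -0.156
    133  0.3725   +0.239  -0.007  +1.068  -0.314
    200  0.5602   +0.490  -0.081  +1.605  -0.472


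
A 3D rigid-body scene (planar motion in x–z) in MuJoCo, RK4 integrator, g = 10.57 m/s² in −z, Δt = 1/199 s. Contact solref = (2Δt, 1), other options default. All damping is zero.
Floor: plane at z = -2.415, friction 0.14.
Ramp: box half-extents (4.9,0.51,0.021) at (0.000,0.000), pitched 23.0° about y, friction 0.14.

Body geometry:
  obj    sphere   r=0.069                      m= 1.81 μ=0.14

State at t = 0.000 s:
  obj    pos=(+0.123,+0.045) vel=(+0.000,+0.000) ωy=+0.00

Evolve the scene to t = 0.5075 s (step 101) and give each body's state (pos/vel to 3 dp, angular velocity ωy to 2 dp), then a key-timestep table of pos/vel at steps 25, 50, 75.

State at t = 0.5075 s:
  obj    pos=(+0.473,-0.103) vel=(+1.378,-0.585) ωy=+21.69

Key-timestep trajectory:
   step    t(s)  obj.x    obj.z    obj.vx   obj.vz 
     25  0.1256   +0.145  +0.036  +0.341  -0.145
     50  0.2513   +0.209  +0.009  +0.683  -0.290
     75  0.3769   +0.316  -0.036  +1.024  -0.435


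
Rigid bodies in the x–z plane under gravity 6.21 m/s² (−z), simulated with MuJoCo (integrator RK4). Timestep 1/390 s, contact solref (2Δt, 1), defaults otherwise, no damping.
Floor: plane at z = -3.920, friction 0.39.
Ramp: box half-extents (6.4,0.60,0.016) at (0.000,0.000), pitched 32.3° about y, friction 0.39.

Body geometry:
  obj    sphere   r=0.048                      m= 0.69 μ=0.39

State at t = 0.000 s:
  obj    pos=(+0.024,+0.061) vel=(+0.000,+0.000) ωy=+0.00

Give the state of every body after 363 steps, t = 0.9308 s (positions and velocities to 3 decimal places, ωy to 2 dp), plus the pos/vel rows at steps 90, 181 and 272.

State at t = 0.9308 s:
  obj    pos=(+0.892,-0.488) vel=(+1.865,-1.179) ωy=+45.96

Key-timestep trajectory:
   step    t(s)  obj.x    obj.z    obj.vx   obj.vz 
     90  0.2308   +0.077  +0.027  +0.462  -0.292
    181  0.4641   +0.240  -0.076  +0.930  -0.588
    272  0.6974   +0.511  -0.247  +1.397  -0.883


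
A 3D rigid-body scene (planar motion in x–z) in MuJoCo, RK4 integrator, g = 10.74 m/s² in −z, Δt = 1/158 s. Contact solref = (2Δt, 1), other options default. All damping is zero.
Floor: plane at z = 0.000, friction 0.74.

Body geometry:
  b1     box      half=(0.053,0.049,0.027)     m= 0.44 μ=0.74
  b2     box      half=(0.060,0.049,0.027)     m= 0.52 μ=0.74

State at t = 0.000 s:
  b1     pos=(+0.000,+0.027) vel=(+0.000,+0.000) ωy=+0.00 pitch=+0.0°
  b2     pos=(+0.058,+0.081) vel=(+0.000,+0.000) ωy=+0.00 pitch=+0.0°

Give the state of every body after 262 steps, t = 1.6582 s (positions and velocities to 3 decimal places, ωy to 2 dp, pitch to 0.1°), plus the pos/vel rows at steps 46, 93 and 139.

State at t = 1.6582 s:
  b1     pos=(+0.000,+0.027) vel=(+0.000,+0.000) ωy=+0.00 pitch=+0.0°
  b2     pos=(+0.117,+0.060) vel=(+0.000,+0.000) ωy=+0.00 pitch=+90.0°

Key-timestep trajectory:
   step    t(s)  b1.x    b1.z    b1.vx   b1.vz   b2.x    b2.z    b2.vx   b2.vz 
     46  0.2911   +0.000  +0.027  +0.000  +0.000   +0.095  +0.066  +0.240  -0.013
     93  0.5886   +0.000  +0.027  +0.000  +0.000   +0.131  +0.065  -0.087  -0.017
    139  0.8797   +0.000  +0.027  +0.000  +0.000   +0.120  +0.061  +0.055  +0.043


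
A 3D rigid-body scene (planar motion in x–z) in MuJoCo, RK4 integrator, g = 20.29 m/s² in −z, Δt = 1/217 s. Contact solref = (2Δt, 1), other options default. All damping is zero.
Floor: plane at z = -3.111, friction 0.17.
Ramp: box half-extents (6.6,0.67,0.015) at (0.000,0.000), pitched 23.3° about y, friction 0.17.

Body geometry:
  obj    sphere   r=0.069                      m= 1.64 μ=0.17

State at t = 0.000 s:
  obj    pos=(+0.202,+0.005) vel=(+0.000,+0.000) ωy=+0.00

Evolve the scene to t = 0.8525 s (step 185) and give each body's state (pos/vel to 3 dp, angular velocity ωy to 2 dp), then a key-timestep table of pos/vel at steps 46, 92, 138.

State at t = 0.8525 s:
  obj    pos=(+2.116,-0.820) vel=(+4.489,-1.933) ωy=+70.81

Key-timestep trajectory:
   step    t(s)  obj.x    obj.z    obj.vx   obj.vz 
     46  0.2120   +0.320  -0.046  +1.116  -0.481
     92  0.4240   +0.675  -0.199  +2.233  -0.961
    138  0.6359   +1.267  -0.454  +3.349  -1.442


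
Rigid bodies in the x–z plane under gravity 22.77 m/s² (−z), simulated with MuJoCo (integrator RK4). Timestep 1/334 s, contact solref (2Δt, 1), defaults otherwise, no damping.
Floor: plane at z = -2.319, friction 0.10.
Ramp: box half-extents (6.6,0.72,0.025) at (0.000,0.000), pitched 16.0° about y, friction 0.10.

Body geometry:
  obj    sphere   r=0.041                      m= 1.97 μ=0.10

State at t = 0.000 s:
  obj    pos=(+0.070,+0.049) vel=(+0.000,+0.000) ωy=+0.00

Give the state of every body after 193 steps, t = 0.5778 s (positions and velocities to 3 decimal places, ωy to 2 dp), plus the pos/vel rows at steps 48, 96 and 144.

State at t = 0.5778 s:
  obj    pos=(+0.790,-0.158) vel=(+2.490,-0.714) ωy=+63.16

Key-timestep trajectory:
   step    t(s)  obj.x    obj.z    obj.vx   obj.vz 
     48  0.1437   +0.114  +0.036  +0.619  -0.178
     96  0.2874   +0.248  -0.002  +1.239  -0.355
    144  0.4311   +0.471  -0.066  +1.858  -0.533


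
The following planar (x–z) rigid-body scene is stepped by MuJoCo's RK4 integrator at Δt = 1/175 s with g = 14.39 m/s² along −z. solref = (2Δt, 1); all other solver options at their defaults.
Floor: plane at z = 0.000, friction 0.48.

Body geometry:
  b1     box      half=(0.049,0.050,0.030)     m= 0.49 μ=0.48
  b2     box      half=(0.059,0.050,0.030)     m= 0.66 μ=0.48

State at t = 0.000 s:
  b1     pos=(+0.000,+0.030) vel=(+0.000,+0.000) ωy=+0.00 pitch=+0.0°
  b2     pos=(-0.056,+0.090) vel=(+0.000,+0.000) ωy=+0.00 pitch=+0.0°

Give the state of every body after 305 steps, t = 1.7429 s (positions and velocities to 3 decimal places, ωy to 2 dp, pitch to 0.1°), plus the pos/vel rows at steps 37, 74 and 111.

State at t = 1.7429 s:
  b1     pos=(+0.000,+0.030) vel=(+0.000,+0.000) ωy=+0.00 pitch=+0.0°
  b2     pos=(-0.114,+0.059) vel=(+0.000,+0.000) ωy=+0.00 pitch=-90.0°

Key-timestep trajectory:
   step    t(s)  b1.x    b1.z    b1.vx   b1.vz   b2.x    b2.z    b2.vx   b2.vz 
     37  0.2114   +0.000  +0.030  +0.000  +0.000   -0.091  +0.065  -0.371  +0.038
     74  0.4229   +0.000  +0.030  +0.000  +0.000   -0.136  +0.066  +0.005  -0.001
    111  0.6343   +0.000  +0.030  +0.000  +0.000   -0.109  +0.061  -0.027  -0.007


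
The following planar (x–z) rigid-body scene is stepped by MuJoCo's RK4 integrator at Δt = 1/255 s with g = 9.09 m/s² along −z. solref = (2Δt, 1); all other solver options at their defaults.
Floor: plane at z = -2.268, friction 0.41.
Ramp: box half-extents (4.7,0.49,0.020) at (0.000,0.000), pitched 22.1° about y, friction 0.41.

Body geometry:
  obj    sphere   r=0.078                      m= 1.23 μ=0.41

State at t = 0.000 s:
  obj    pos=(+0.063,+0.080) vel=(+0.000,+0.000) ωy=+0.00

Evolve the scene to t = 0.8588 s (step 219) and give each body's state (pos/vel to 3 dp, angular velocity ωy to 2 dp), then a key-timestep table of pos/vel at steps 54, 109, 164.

State at t = 0.8588 s:
  obj    pos=(+0.898,-0.259) vel=(+1.944,-0.789) ωy=+26.89

Key-timestep trajectory:
   step    t(s)  obj.x    obj.z    obj.vx   obj.vz 
     54  0.2118   +0.114  +0.060  +0.479  -0.195
    109  0.4275   +0.270  -0.004  +0.968  -0.393
    164  0.6431   +0.531  -0.110  +1.456  -0.591


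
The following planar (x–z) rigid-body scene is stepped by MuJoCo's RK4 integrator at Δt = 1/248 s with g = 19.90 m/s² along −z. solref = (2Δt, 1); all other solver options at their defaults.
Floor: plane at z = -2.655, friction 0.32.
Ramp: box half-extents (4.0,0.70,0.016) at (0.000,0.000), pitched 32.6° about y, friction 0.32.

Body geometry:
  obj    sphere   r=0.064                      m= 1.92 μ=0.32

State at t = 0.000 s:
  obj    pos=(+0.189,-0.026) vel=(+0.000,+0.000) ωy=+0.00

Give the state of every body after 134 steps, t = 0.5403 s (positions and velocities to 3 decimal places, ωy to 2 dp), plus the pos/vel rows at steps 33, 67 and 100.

State at t = 0.5403 s:
  obj    pos=(+1.131,-0.628) vel=(+3.486,-2.230) ωy=+64.64

Key-timestep trajectory:
   step    t(s)  obj.x    obj.z    obj.vx   obj.vz 
     33  0.1331   +0.246  -0.063  +0.859  -0.549
     67  0.2702   +0.425  -0.177  +1.743  -1.115
    100  0.4032   +0.714  -0.361  +2.602  -1.664


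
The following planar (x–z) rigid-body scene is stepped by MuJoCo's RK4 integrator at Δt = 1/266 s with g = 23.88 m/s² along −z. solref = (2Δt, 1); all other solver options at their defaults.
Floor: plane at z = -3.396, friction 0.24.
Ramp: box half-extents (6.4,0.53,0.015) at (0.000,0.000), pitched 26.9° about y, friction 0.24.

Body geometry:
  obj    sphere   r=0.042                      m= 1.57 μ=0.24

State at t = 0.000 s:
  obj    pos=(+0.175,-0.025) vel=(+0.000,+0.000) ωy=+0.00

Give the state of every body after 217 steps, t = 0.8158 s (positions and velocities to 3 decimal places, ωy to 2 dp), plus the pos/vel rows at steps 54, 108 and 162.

State at t = 0.8158 s:
  obj    pos=(+2.465,-1.187) vel=(+5.615,-2.849) ωy=+149.87

Key-timestep trajectory:
   step    t(s)  obj.x    obj.z    obj.vx   obj.vz 
     54  0.2030   +0.317  -0.097  +1.398  -0.709
    108  0.4060   +0.742  -0.313  +2.795  -1.418
    162  0.6090   +1.452  -0.673  +4.192  -2.127


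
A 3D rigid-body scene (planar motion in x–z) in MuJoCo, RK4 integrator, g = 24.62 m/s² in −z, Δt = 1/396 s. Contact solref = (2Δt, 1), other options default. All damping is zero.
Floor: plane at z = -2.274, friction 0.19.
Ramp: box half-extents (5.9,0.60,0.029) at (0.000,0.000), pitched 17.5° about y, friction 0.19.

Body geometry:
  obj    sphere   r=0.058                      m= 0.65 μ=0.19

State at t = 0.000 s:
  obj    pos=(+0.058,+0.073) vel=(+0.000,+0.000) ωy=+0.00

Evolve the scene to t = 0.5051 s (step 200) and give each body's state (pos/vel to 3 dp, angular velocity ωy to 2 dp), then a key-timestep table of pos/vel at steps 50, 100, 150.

State at t = 0.5051 s:
  obj    pos=(+0.701,-0.130) vel=(+2.547,-0.803) ωy=+46.04

Key-timestep trajectory:
   step    t(s)  obj.x    obj.z    obj.vx   obj.vz 
     50  0.1263   +0.098  +0.060  +0.637  -0.201
    100  0.2525   +0.219  +0.022  +1.274  -0.402
    150  0.3788   +0.420  -0.041  +1.911  -0.602


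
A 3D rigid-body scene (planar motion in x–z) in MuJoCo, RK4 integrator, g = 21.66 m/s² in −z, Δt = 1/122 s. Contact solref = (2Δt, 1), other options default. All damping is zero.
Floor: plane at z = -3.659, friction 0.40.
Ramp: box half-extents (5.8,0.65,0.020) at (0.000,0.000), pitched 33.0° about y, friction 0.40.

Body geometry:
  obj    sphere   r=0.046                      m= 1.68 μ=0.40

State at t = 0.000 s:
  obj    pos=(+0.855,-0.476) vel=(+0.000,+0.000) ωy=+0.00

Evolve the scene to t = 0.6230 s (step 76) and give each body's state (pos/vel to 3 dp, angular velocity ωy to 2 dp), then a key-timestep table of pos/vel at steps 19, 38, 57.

State at t = 0.6230 s:
  obj    pos=(+2.226,-1.367) vel=(+4.401,-2.858) ωy=+114.07

Key-timestep trajectory:
   step    t(s)  obj.x    obj.z    obj.vx   obj.vz 
     19  0.1557   +0.941  -0.532  +1.100  -0.714
     38  0.3115   +1.198  -0.699  +2.201  -1.429
     57  0.4672   +1.626  -0.977  +3.301  -2.144


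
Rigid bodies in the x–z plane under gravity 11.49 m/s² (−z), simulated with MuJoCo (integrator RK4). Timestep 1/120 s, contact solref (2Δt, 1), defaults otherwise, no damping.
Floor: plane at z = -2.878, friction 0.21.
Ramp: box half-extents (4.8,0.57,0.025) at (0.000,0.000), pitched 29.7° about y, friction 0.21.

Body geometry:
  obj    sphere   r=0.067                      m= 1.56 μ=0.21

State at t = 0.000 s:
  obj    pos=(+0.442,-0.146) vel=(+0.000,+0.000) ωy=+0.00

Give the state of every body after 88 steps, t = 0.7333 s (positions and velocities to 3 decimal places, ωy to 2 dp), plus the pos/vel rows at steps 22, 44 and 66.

State at t = 0.7333 s:
  obj    pos=(+1.392,-0.688) vel=(+2.591,-1.478) ωy=+44.48

Key-timestep trajectory:
   step    t(s)  obj.x    obj.z    obj.vx   obj.vz 
     22  0.1833   +0.501  -0.180  +0.648  -0.370
     44  0.3667   +0.680  -0.282  +1.296  -0.739
     66  0.5500   +0.976  -0.451  +1.943  -1.108


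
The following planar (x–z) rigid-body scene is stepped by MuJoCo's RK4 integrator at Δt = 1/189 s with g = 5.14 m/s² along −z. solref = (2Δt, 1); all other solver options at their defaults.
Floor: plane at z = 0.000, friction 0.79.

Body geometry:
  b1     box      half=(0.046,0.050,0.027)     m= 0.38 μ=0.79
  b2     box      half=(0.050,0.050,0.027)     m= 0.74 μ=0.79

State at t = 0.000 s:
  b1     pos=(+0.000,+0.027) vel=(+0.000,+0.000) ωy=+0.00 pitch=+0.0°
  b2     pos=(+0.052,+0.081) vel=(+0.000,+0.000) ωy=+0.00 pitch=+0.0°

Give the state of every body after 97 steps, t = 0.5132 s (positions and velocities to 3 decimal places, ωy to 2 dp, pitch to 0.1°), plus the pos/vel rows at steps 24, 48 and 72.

State at t = 0.5132 s:
  b1     pos=(+0.000,+0.027) vel=(+0.000,+0.000) ωy=+0.00 pitch=+0.0°
  b2     pos=(+0.114,+0.056) vel=(+0.064,+0.013) ωy=+1.14 pitch=+106.6°

Key-timestep trajectory:
   step    t(s)  b1.x    b1.z    b1.vx   b1.vz   b2.x    b2.z    b2.vx   b2.vz 
     24  0.1270   +0.000  +0.027  +0.000  +0.000   +0.056  +0.080  +0.067  -0.025
     48  0.2540   +0.000  +0.027  +0.000  +0.000   +0.070  +0.069  +0.136  -0.203
     72  0.3810   +0.000  +0.027  +0.000  +0.000   +0.097  +0.051  +0.281  -0.139


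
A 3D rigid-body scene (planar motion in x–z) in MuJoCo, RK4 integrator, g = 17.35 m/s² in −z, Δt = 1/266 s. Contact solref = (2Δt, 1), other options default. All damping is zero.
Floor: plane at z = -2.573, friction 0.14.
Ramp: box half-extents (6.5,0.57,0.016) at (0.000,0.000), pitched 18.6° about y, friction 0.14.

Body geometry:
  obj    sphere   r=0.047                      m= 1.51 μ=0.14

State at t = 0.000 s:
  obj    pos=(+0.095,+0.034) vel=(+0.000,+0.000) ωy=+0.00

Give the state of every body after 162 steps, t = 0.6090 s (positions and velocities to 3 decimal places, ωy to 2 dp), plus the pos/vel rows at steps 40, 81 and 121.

State at t = 0.6090 s:
  obj    pos=(+0.790,-0.199) vel=(+2.282,-0.768) ωy=+51.20

Key-timestep trajectory:
   step    t(s)  obj.x    obj.z    obj.vx   obj.vz 
     40  0.1504   +0.138  +0.020  +0.564  -0.190
     81  0.3045   +0.269  -0.024  +1.141  -0.384
    121  0.4549   +0.483  -0.096  +1.704  -0.574


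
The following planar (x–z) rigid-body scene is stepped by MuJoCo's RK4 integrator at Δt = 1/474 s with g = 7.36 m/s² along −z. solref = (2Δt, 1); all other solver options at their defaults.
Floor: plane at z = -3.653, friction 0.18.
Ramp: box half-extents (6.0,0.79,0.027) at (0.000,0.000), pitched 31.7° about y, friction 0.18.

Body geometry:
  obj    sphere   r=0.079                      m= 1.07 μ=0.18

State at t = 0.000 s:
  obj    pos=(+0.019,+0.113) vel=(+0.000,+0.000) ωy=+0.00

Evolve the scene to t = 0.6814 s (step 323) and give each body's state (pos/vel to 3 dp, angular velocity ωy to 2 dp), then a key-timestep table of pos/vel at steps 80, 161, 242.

State at t = 0.6814 s:
  obj    pos=(+0.565,-0.224) vel=(+1.602,-0.989) ωy=+23.82

Key-timestep trajectory:
   step    t(s)  obj.x    obj.z    obj.vx   obj.vz 
     80  0.1688   +0.052  +0.092  +0.397  -0.245
    161  0.3397   +0.155  +0.029  +0.798  -0.493
    242  0.5105   +0.325  -0.076  +1.200  -0.741


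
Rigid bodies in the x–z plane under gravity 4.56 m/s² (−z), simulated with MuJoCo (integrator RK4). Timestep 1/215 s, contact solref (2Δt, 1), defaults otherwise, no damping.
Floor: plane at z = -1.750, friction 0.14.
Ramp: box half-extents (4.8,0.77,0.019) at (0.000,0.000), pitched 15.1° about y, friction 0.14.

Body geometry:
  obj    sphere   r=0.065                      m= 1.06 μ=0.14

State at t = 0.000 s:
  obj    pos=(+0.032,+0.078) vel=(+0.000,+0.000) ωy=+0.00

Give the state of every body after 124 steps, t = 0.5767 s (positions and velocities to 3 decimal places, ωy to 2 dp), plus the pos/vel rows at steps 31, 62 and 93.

State at t = 0.5767 s:
  obj    pos=(+0.168,+0.042) vel=(+0.473,-0.127) ωy=+7.53

Key-timestep trajectory:
   step    t(s)  obj.x    obj.z    obj.vx   obj.vz 
     31  0.1442   +0.041  +0.076  +0.118  -0.032
     62  0.2884   +0.066  +0.069  +0.236  -0.064
     93  0.4326   +0.109  +0.058  +0.354  -0.096


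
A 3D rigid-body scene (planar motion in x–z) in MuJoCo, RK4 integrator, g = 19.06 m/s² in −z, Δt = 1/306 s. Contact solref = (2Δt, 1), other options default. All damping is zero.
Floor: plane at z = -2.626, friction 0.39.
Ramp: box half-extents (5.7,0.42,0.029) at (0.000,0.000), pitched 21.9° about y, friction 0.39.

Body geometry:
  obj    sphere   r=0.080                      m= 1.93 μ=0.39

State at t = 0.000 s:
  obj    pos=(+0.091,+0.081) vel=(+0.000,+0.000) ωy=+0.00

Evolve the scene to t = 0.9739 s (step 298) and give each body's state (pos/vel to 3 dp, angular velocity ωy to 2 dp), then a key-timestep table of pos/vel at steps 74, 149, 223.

State at t = 0.9739 s:
  obj    pos=(+2.325,-0.817) vel=(+4.588,-1.845) ωy=+61.81

Key-timestep trajectory:
   step    t(s)  obj.x    obj.z    obj.vx   obj.vz 
     74  0.2418   +0.229  +0.025  +1.140  -0.458
    149  0.4869   +0.650  -0.144  +2.294  -0.922
    223  0.7288   +1.342  -0.422  +3.434  -1.380


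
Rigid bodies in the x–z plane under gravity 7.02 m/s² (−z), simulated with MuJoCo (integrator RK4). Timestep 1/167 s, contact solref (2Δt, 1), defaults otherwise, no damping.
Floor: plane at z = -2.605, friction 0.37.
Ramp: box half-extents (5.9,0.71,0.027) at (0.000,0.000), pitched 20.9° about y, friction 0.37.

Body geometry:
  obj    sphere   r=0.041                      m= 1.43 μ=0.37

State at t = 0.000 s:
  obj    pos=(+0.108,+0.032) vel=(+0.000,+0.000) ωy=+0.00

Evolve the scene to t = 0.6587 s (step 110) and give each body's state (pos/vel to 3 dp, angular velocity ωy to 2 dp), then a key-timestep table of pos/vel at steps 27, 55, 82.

State at t = 0.6587 s:
  obj    pos=(+0.470,-0.107) vel=(+1.101,-0.420) ωy=+28.73

Key-timestep trajectory:
   step    t(s)  obj.x    obj.z    obj.vx   obj.vz 
     27  0.1617   +0.130  +0.023  +0.270  -0.103
     55  0.3293   +0.199  -0.003  +0.550  -0.210
     82  0.4910   +0.309  -0.045  +0.821  -0.313


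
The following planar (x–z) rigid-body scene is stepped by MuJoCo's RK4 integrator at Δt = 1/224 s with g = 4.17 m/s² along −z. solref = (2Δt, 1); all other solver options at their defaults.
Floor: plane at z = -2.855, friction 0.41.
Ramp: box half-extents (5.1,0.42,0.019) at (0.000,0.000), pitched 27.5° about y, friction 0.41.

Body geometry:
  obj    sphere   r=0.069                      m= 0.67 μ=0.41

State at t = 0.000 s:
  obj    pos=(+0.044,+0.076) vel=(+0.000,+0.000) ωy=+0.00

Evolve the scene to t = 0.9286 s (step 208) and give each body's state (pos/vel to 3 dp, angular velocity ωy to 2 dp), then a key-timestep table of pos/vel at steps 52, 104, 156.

State at t = 0.9286 s:
  obj    pos=(+0.570,-0.198) vel=(+1.133,-0.590) ωy=+18.51

Key-timestep trajectory:
   step    t(s)  obj.x    obj.z    obj.vx   obj.vz 
     52  0.2321   +0.077  +0.059  +0.283  -0.147
    104  0.4643   +0.176  +0.008  +0.566  -0.295
    156  0.6964   +0.340  -0.078  +0.850  -0.442


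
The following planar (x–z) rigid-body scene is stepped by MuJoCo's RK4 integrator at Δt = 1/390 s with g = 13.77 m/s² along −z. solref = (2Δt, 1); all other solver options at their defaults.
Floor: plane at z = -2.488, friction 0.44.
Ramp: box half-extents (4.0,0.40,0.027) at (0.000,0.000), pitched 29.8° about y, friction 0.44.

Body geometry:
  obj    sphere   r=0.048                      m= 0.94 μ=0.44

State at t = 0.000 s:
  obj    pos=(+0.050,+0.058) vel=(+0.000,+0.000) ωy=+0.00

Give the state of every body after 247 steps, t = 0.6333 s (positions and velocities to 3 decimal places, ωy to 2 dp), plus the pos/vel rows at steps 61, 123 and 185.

State at t = 0.6333 s:
  obj    pos=(+0.901,-0.429) vel=(+2.686,-1.539) ωy=+64.49

Key-timestep trajectory:
   step    t(s)  obj.x    obj.z    obj.vx   obj.vz 
     61  0.1564   +0.102  +0.028  +0.664  -0.380
    123  0.3154   +0.261  -0.063  +1.338  -0.766
    185  0.4744   +0.527  -0.216  +2.012  -1.152


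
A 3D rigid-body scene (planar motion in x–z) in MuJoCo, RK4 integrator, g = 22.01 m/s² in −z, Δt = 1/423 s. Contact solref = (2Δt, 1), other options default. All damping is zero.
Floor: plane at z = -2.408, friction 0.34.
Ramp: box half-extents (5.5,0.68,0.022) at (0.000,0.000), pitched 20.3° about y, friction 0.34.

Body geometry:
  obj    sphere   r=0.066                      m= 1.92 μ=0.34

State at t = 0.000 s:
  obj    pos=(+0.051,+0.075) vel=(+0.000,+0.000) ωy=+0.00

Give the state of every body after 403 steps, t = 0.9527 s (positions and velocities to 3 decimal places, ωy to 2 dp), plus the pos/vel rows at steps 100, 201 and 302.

State at t = 0.9527 s:
  obj    pos=(+2.373,-0.784) vel=(+4.874,-1.803) ωy=+78.73

Key-timestep trajectory:
   step    t(s)  obj.x    obj.z    obj.vx   obj.vz 
    100  0.2364   +0.194  +0.022  +1.209  -0.447
    201  0.4752   +0.629  -0.139  +2.431  -0.899
    302  0.7139   +1.355  -0.407  +3.652  -1.351


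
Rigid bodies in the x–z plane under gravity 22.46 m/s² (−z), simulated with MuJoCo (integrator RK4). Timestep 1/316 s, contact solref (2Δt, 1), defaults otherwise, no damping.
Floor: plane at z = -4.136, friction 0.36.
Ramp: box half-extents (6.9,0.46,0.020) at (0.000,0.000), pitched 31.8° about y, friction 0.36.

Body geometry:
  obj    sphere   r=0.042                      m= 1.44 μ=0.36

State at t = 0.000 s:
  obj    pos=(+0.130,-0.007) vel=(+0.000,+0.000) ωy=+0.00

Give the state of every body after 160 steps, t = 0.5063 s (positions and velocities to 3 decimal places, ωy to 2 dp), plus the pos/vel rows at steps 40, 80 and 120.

State at t = 0.5063 s:
  obj    pos=(+1.051,-0.579) vel=(+3.638,-2.256) ωy=+101.89

Key-timestep trajectory:
   step    t(s)  obj.x    obj.z    obj.vx   obj.vz 
     40  0.1266   +0.187  -0.043  +0.910  -0.564
     80  0.2532   +0.360  -0.150  +1.819  -1.128
    120  0.3797   +0.648  -0.329  +2.728  -1.692


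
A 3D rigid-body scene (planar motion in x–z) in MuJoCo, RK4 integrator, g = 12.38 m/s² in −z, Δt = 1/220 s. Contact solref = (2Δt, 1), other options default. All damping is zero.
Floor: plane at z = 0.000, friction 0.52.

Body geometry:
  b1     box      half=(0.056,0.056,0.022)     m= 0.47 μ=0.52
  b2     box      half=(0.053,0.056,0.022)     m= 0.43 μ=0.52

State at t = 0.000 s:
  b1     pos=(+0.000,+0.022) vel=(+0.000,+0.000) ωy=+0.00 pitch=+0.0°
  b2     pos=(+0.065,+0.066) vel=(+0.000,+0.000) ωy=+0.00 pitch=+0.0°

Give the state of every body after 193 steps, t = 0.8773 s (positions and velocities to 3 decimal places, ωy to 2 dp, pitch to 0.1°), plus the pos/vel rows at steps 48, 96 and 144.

State at t = 0.8773 s:
  b1     pos=(+0.000,+0.022) vel=(+0.000,+0.000) ωy=+0.00 pitch=+0.0°
  b2     pos=(+0.078,+0.053) vel=(+0.000,+0.000) ωy=-0.01 pitch=+45.1°

Key-timestep trajectory:
   step    t(s)  b1.x    b1.z    b1.vx   b1.vz   b2.x    b2.z    b2.vx   b2.vz 
     48  0.2182   +0.000  +0.022  +0.000  +0.000   +0.086  +0.056  +0.001  +0.001
     96  0.4364   +0.000  +0.022  +0.000  +0.000   +0.078  +0.053  +0.000  +0.000
    144  0.6545   +0.000  +0.022  +0.000  +0.000   +0.078  +0.053  +0.000  +0.000


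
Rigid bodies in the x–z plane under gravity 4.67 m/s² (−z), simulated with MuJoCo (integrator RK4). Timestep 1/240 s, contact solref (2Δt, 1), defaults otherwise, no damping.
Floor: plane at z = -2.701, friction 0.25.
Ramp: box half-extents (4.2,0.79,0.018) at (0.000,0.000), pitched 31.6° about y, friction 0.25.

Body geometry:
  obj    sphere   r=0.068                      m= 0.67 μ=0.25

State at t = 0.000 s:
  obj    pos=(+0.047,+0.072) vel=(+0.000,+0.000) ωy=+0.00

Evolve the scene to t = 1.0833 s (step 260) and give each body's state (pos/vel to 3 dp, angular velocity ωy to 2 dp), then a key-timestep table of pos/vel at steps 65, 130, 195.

State at t = 1.0833 s:
  obj    pos=(+0.921,-0.465) vel=(+1.613,-0.992) ωy=+27.84

Key-timestep trajectory:
   step    t(s)  obj.x    obj.z    obj.vx   obj.vz 
     65  0.2708   +0.102  +0.038  +0.403  -0.248
    130  0.5417   +0.265  -0.062  +0.807  -0.496
    195  0.8125   +0.539  -0.230  +1.210  -0.744


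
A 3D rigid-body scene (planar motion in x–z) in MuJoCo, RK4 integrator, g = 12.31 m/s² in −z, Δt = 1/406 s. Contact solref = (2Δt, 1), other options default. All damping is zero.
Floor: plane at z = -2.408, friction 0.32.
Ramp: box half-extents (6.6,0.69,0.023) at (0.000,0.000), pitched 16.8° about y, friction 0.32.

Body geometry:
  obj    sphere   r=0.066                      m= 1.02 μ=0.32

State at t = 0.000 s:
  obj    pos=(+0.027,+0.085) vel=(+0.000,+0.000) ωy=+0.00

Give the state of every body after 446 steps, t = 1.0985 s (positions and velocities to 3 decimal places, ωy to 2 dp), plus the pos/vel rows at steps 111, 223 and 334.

State at t = 1.0985 s:
  obj    pos=(+1.495,-0.358) vel=(+2.673,-0.807) ωy=+42.30

Key-timestep trajectory:
   step    t(s)  obj.x    obj.z    obj.vx   obj.vz 
    111  0.2734   +0.118  +0.057  +0.665  -0.201
    223  0.5493   +0.394  -0.026  +1.336  -0.403
    334  0.8227   +0.850  -0.164  +2.002  -0.604


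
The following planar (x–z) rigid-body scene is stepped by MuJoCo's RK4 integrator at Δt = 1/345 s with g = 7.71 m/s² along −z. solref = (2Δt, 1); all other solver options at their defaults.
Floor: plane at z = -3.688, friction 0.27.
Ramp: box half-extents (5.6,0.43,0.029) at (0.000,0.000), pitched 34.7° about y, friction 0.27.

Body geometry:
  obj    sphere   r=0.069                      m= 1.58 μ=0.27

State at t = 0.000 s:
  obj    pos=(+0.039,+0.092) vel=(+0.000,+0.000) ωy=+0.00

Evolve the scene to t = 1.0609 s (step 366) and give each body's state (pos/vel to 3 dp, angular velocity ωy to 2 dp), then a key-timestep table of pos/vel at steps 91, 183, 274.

State at t = 1.0609 s:
  obj    pos=(+1.490,-0.912) vel=(+2.735,-1.893) ωy=+48.19

Key-timestep trajectory:
   step    t(s)  obj.x    obj.z    obj.vx   obj.vz 
     91  0.2638   +0.129  +0.030  +0.680  -0.471
    183  0.5304   +0.402  -0.159  +1.367  -0.947
    274  0.7942   +0.852  -0.471  +2.047  -1.418


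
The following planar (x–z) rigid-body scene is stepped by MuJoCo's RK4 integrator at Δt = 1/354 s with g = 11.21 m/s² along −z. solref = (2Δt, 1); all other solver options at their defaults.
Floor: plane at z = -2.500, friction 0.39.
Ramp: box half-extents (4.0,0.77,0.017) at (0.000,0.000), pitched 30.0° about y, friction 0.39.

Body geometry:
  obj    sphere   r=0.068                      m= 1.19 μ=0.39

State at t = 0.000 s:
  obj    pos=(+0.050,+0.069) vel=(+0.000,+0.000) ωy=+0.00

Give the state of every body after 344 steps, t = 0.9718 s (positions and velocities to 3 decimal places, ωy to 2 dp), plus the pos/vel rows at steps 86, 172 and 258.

State at t = 0.9718 s:
  obj    pos=(+1.687,-0.876) vel=(+3.369,-1.945) ωy=+57.21

Key-timestep trajectory:
   step    t(s)  obj.x    obj.z    obj.vx   obj.vz 
     86  0.2429   +0.152  +0.010  +0.842  -0.486
    172  0.4859   +0.459  -0.167  +1.685  -0.973
    258  0.7288   +0.971  -0.462  +2.527  -1.459


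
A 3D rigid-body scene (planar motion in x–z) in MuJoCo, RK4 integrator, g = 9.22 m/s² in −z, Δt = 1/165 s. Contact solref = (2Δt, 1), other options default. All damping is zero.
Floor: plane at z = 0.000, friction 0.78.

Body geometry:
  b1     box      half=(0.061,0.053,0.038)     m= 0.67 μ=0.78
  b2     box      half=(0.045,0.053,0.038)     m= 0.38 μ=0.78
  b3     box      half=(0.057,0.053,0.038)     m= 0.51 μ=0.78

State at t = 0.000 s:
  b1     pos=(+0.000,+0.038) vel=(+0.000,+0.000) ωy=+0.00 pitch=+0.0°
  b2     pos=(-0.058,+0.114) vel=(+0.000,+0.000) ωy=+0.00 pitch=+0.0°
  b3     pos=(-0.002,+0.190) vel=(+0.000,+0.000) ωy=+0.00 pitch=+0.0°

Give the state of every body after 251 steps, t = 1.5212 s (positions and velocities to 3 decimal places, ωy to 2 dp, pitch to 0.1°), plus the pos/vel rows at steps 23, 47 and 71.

State at t = 1.5212 s:
  b1     pos=(+0.000,+0.038) vel=(+0.000,+0.000) ωy=+0.00 pitch=+0.0°
  b2     pos=(-0.058,+0.114) vel=(+0.000,+0.000) ωy=+0.00 pitch=-0.1°
  b3     pos=(+0.139,+0.038) vel=(+0.000,+0.000) ωy=+0.00 pitch=+180.0°

Key-timestep trajectory:
   step    t(s)  b1.x    b1.z    b1.vx   b1.vz   b2.x    b2.z    b2.vx   b2.vz   b3.x    b3.z    b3.vx   b3.vz 
     23  0.1394   +0.000  +0.038  +0.000  +0.000   -0.058  +0.114  -0.001  +0.000   +0.011  +0.183  +0.199  -0.147
     47  0.2848   +0.000  +0.038  +0.001  +0.000   -0.058  +0.114  +0.002  +0.001   +0.057  +0.133  +0.512  +0.067
     71  0.4303   +0.000  +0.038  +0.000  +0.000   -0.058  +0.114  +0.000  +0.000   +0.133  +0.070  +0.528  -1.053


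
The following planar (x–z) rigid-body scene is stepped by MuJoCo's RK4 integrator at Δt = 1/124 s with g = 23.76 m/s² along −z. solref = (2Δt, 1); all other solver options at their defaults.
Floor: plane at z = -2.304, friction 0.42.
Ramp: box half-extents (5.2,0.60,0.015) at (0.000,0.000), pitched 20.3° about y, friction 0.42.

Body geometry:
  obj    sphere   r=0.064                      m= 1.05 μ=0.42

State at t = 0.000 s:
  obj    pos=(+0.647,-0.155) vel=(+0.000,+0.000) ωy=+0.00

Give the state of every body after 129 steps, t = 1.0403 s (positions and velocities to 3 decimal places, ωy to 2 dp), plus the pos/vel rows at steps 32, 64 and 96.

State at t = 1.0403 s:
  obj    pos=(+3.635,-1.260) vel=(+5.744,-2.125) ωy=+95.70

Key-timestep trajectory:
   step    t(s)  obj.x    obj.z    obj.vx   obj.vz 
     32  0.2581   +0.831  -0.223  +1.425  -0.527
     64  0.5161   +1.382  -0.427  +2.850  -1.054
     96  0.7742   +2.302  -0.767  +4.274  -1.581


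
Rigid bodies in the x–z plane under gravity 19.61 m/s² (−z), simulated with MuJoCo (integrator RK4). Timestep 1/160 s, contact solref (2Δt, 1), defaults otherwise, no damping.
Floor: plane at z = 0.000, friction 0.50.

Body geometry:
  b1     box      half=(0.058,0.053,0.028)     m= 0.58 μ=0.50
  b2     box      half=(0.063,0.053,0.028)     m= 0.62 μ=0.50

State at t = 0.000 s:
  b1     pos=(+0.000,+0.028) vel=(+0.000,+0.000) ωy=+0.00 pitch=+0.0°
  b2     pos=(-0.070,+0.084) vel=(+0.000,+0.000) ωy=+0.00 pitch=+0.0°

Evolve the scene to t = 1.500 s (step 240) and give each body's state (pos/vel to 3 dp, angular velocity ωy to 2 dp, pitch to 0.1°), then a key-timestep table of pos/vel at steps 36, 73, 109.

State at t = 1.500 s:
  b1     pos=(+0.000,+0.028) vel=(+0.000,+0.000) ωy=+0.00 pitch=+0.0°
  b2     pos=(-0.135,+0.063) vel=(+0.000,+0.000) ωy=+0.00 pitch=-90.0°

Key-timestep trajectory:
   step    t(s)  b1.x    b1.z    b1.vx   b1.vz   b2.x    b2.z    b2.vx   b2.vz 
     36  0.2250   +0.000  +0.028  +0.000  +0.000   -0.103  +0.069  -0.070  +0.005
     73  0.4563   +0.000  +0.028  +0.000  +0.000   -0.122  +0.067  -0.226  -0.042
    109  0.6813   +0.000  +0.028  +0.000  +0.000   -0.130  +0.064  +0.071  +0.050


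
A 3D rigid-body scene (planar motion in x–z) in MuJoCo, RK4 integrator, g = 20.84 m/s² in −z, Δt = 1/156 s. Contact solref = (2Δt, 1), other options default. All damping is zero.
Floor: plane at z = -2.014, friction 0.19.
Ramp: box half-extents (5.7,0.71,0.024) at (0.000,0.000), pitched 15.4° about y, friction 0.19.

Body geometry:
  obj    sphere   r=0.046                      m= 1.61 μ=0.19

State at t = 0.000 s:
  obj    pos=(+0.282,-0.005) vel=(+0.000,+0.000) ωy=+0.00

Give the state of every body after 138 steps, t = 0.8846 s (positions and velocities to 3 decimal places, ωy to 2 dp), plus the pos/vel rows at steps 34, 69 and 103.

State at t = 0.8846 s:
  obj    pos=(+1.773,-0.416) vel=(+3.371,-0.929) ωy=+76.00

Key-timestep trajectory:
   step    t(s)  obj.x    obj.z    obj.vx   obj.vz 
     34  0.2179   +0.373  -0.030  +0.831  -0.229
     69  0.4423   +0.655  -0.108  +1.686  -0.464
    103  0.6603   +1.113  -0.234  +2.516  -0.693


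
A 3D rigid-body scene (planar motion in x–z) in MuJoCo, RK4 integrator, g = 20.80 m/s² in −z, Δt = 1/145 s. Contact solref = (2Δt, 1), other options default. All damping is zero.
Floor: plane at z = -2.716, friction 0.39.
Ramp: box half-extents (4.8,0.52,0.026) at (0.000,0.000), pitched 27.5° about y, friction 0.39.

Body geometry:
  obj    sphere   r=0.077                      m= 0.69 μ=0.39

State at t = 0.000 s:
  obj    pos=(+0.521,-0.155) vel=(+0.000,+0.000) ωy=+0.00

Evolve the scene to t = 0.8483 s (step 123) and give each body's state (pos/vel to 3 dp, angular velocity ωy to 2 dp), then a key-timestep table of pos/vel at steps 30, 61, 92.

State at t = 0.8483 s:
  obj    pos=(+2.710,-1.295) vel=(+5.162,-2.687) ωy=+75.56

Key-timestep trajectory:
   step    t(s)  obj.x    obj.z    obj.vx   obj.vz 
     30  0.2069   +0.651  -0.223  +1.259  -0.656
     61  0.4207   +1.060  -0.436  +2.560  -1.333
     92  0.6345   +1.746  -0.793  +3.861  -2.010


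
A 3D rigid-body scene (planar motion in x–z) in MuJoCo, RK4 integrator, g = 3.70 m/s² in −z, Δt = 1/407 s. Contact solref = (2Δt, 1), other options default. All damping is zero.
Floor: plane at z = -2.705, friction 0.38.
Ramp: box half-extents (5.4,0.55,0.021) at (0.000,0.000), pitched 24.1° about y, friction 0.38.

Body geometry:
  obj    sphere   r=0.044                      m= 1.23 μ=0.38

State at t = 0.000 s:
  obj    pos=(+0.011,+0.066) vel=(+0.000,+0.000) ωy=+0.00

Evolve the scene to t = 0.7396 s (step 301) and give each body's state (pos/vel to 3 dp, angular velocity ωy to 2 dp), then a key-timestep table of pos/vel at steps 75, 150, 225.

State at t = 0.7396 s:
  obj    pos=(+0.281,-0.054) vel=(+0.729,-0.326) ωy=+18.14

Key-timestep trajectory:
   step    t(s)  obj.x    obj.z    obj.vx   obj.vz 
     75  0.1843   +0.028  +0.059  +0.182  -0.081
    150  0.3686   +0.078  +0.036  +0.363  -0.162
    225  0.5528   +0.162  -0.001  +0.545  -0.244


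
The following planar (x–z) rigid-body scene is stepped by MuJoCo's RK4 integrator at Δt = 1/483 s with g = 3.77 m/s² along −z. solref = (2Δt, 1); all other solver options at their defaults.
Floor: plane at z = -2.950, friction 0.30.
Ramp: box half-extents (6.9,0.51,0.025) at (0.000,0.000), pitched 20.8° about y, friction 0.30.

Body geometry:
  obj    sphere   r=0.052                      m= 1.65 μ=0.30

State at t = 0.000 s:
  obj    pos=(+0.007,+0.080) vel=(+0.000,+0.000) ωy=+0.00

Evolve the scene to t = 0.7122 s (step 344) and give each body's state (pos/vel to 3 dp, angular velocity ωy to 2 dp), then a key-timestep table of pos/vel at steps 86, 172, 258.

State at t = 0.7122 s:
  obj    pos=(+0.234,-0.006) vel=(+0.637,-0.242) ωy=+13.10

Key-timestep trajectory:
   step    t(s)  obj.x    obj.z    obj.vx   obj.vz 
     86  0.1781   +0.021  +0.074  +0.159  -0.060
    172  0.3561   +0.064  +0.058  +0.318  -0.121
    258  0.5342   +0.134  +0.031  +0.478  -0.181


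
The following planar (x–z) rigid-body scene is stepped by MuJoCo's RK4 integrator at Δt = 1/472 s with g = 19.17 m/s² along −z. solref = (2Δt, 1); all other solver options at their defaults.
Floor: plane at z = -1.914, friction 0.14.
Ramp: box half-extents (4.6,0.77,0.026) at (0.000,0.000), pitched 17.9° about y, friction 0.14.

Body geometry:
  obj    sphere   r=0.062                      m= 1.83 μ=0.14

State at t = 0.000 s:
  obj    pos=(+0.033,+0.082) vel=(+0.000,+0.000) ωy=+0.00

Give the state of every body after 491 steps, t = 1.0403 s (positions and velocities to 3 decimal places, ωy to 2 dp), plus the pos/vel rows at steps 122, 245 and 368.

State at t = 1.0403 s:
  obj    pos=(+2.200,-0.618) vel=(+4.166,-1.346) ωy=+70.61

Key-timestep trajectory:
   step    t(s)  obj.x    obj.z    obj.vx   obj.vz 
    122  0.2585   +0.167  +0.039  +1.035  -0.334
    245  0.5191   +0.573  -0.092  +2.079  -0.671
    368  0.7797   +1.250  -0.311  +3.123  -1.009
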